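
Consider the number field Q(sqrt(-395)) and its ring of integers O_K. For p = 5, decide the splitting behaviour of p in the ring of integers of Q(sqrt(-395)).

ramifies in O_K

d = -395 ≡ 1 (mod 4), so O_K = ℤ[(1+√-395)/2] and disc(K) = d = -395.
5 divides disc(K) = -395, so 5 ramifies.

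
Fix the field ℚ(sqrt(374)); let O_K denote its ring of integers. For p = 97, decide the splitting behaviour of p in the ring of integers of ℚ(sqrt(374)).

inert — (97) stays prime in O_K

Since 374 ≢ 1 mod 4, the ring of integers is ℤ[√374] with discriminant 4·374 = 1496.
Since gcd(97, 1496) = 1 the prime 97 does not ramify.
Euler's criterion: 374^48 mod 97 = 96. Thus (374|97) = -1.
d is a non-residue mod p, hence 97 remains inert in O_K.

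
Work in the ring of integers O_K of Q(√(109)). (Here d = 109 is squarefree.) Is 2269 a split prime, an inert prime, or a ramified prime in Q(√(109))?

Since 109 ≡ 1 mod 4, the ring of integers is ℤ[(1+√109)/2] with discriminant 109.
disc(K) = 109 is not divisible by 2269; 2269 is unramified.
Euler's criterion: 109^1134 mod 2269 = 1. Thus (109|2269) = 1.
Legendre symbol 1 ⇒ 2269 is split.

p splits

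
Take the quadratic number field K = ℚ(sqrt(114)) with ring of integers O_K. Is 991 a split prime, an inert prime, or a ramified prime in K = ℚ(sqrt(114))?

d = 114 ≡ 2 (mod 4), so O_K = ℤ[√114] and disc(K) = 4d = 456.
991 ∤ 456, so 991 is unramified.
Compute (114/991) via Euler: 114^((991-1)/2) mod 991 = 990, so (114/991) = -1.
Legendre symbol -1 ⇒ 991 is inert.

991 remains inert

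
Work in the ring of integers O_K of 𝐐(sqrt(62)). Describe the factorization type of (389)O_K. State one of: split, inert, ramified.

d = 62 ≡ 2 (mod 4), so O_K = ℤ[√62] and disc(K) = 4d = 248.
Since gcd(389, 248) = 1 the prime 389 does not ramify.
(62/389) = 62^194 mod 389 = 1, giving Legendre symbol 1.
Legendre symbol 1 ⇒ 389 is split.

split — (389) = 𝔭₁𝔭₂ with 𝔭₁ ≠ 𝔭₂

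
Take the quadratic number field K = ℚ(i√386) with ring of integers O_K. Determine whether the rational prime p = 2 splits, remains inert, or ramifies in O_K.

ramified

Since -386 ≢ 1 mod 4, the ring of integers is ℤ[√-386] with discriminant 4·(-386) = -1544.
2 divides disc(K) = -1544, so 2 ramifies.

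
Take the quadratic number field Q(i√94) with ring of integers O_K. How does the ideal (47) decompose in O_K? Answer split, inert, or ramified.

Since -94 ≢ 1 mod 4, the ring of integers is ℤ[√-94] with discriminant 4·(-94) = -376.
disc(K) = -376 = 47·(-8), so p = 47 is ramified.

p ramifies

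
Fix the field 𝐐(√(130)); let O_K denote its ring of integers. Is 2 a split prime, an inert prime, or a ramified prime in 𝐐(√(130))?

2 is ramified

d = 130 ≡ 2 (mod 4), so O_K = ℤ[√130] and disc(K) = 4d = 520.
Ramification test: 2 | 520. The prime 2 ramifies in K.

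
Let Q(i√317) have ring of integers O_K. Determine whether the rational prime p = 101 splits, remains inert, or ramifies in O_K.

101 splits in O_K

Since -317 ≢ 1 mod 4, the ring of integers is ℤ[√-317] with discriminant 4·(-317) = -1268.
Since gcd(101, -1268) = 1 the prime 101 does not ramify.
Euler's criterion: (-317)^50 mod 101 = 1. Thus (-317|101) = 1.
Legendre symbol 1 ⇒ 101 is split.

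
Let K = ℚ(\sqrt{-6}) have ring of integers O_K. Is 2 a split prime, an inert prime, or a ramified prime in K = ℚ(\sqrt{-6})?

p ramifies

-6 mod 4 = 2, hence disc K = 4·(-6) = -24 and O_K = ℤ[√-6].
disc(K) = -24 = 2·(-12), so p = 2 is ramified.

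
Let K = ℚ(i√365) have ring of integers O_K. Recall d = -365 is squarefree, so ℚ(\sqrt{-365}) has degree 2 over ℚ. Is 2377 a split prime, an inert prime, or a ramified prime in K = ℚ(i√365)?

d = -365 ≡ 3 (mod 4), so O_K = ℤ[√-365] and disc(K) = 4d = -1460.
2377 ∤ -1460, so 2377 is unramified.
Compute (-365/2377) via Euler: 2012^((2377-1)/2) mod 2377 = 2376, so (-365/2377) = -1.
Legendre symbol -1 ⇒ 2377 is inert.

inert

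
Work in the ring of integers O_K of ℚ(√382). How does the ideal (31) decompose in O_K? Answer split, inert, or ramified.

split — (31) = 𝔭₁𝔭₂ with 𝔭₁ ≠ 𝔭₂

382 mod 4 = 2, hence disc K = 4·382 = 1528 and O_K = ℤ[√382].
Since gcd(31, 1528) = 1 the prime 31 does not ramify.
Compute (382/31) via Euler: 10^((31-1)/2) mod 31 = 1, so (382/31) = 1.
d is a quadratic residue mod p, hence 31 splits in O_K.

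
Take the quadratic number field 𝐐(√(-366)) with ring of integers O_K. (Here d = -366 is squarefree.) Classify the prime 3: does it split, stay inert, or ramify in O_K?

d = -366 ≡ 2 (mod 4), so O_K = ℤ[√-366] and disc(K) = 4d = -1464.
3 divides disc(K) = -1464, so 3 ramifies.

ramified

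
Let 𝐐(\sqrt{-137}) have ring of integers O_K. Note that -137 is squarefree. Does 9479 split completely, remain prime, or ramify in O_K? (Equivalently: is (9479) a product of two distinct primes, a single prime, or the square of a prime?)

d = -137 ≡ 3 (mod 4), so O_K = ℤ[√-137] and disc(K) = 4d = -548.
9479 ∤ -548, so 9479 is unramified.
Legendre symbol by Euler's criterion: (-137/9479) ≡ (-137)^4739 ≡ 1 (mod 9479), i.e. (-137/9479) = 1.
d is a quadratic residue mod p, hence 9479 splits in O_K.

p splits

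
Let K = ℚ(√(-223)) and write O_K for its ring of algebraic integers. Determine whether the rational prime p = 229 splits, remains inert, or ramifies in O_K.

inert — (229) stays prime in O_K

-223 mod 4 = 1, hence disc K = -223 and O_K = ℤ[(1+√-223)/2].
disc(K) = -223 is not divisible by 229; 229 is unramified.
Legendre symbol by Euler's criterion: (-223/229) ≡ (-223)^114 ≡ 228 (mod 229), i.e. (-223/229) = -1.
Legendre symbol -1 ⇒ 229 is inert.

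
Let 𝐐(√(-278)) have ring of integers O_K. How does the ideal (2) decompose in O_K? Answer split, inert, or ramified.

ramified — (2) = 𝔭²

Since -278 ≢ 1 mod 4, the ring of integers is ℤ[√-278] with discriminant 4·(-278) = -1112.
Ramification test: 2 | -1112. The prime 2 ramifies in K.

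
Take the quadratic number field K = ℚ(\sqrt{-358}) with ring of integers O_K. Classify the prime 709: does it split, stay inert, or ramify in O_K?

709 remains inert

d = -358 ≡ 2 (mod 4), so O_K = ℤ[√-358] and disc(K) = 4d = -1432.
709 ∤ -1432, so 709 is unramified.
Compute (-358/709) via Euler: 351^((709-1)/2) mod 709 = 708, so (-358/709) = -1.
d is a non-residue mod p, hence 709 remains inert in O_K.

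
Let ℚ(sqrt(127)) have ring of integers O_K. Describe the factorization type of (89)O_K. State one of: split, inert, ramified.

127 mod 4 = 3, hence disc K = 4·127 = 508 and O_K = ℤ[√127].
Since gcd(89, 508) = 1 the prime 89 does not ramify.
(127/89) = 38^44 mod 89 = 88, giving Legendre symbol -1.
(127/89) = -1, so 89 is inert.

remains prime (inert)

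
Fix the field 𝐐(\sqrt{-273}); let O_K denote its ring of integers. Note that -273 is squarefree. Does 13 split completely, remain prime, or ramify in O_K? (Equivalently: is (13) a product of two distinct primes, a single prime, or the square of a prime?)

-273 mod 4 = 3, hence disc K = 4·(-273) = -1092 and O_K = ℤ[√-273].
Ramification test: 13 | -1092. The prime 13 ramifies in K.

13 is ramified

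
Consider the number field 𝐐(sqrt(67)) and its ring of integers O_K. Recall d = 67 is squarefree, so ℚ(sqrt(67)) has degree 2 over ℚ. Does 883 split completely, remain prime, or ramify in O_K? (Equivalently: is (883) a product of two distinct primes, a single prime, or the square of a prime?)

67 mod 4 = 3, hence disc K = 4·67 = 268 and O_K = ℤ[√67].
Since gcd(883, 268) = 1 the prime 883 does not ramify.
Compute (67/883) via Euler: 67^((883-1)/2) mod 883 = 1, so (67/883) = 1.
Legendre symbol 1 ⇒ 883 is split.

splits completely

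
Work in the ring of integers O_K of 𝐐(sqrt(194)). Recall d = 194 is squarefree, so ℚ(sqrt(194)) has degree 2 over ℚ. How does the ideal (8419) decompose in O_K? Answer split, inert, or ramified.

Since 194 ≢ 1 mod 4, the ring of integers is ℤ[√194] with discriminant 4·194 = 776.
8419 ∤ 776, so 8419 is unramified.
(194/8419) = 194^4209 mod 8419 = 1, giving Legendre symbol 1.
Legendre symbol 1 ⇒ 8419 is split.

8419 splits in O_K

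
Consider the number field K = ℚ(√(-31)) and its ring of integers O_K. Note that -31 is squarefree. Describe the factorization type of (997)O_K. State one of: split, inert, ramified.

split

-31 mod 4 = 1, hence disc K = -31 and O_K = ℤ[(1+√-31)/2].
Since gcd(997, -31) = 1 the prime 997 does not ramify.
Euler's criterion: (-31)^498 mod 997 = 1. Thus (-31|997) = 1.
(-31/997) = 1, so 997 splits.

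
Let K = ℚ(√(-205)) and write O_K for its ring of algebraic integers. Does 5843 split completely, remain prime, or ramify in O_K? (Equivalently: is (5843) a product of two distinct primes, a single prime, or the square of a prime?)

Since -205 ≢ 1 mod 4, the ring of integers is ℤ[√-205] with discriminant 4·(-205) = -820.
Since gcd(5843, -820) = 1 the prime 5843 does not ramify.
(-205/5843) = 5638^2921 mod 5843 = 1, giving Legendre symbol 1.
d is a quadratic residue mod p, hence 5843 splits in O_K.

5843 splits in O_K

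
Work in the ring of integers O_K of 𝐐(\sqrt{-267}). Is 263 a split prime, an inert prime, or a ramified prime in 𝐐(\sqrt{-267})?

Since -267 ≡ 1 mod 4, the ring of integers is ℤ[(1+√-267)/2] with discriminant -267.
263 ∤ -267, so 263 is unramified.
Compute (-267/263) via Euler: 259^((263-1)/2) mod 263 = 262, so (-267/263) = -1.
(-267/263) = -1, so 263 is inert.

remains prime (inert)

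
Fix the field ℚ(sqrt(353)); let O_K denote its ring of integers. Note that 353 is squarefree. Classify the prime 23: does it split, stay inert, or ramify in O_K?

23 splits in O_K

d = 353 ≡ 1 (mod 4), so O_K = ℤ[(1+√353)/2] and disc(K) = d = 353.
Since gcd(23, 353) = 1 the prime 23 does not ramify.
Compute (353/23) via Euler: 8^((23-1)/2) mod 23 = 1, so (353/23) = 1.
Legendre symbol 1 ⇒ 23 is split.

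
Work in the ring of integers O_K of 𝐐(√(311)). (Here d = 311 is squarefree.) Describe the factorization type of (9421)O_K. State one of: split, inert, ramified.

311 mod 4 = 3, hence disc K = 4·311 = 1244 and O_K = ℤ[√311].
disc(K) = 1244 is not divisible by 9421; 9421 is unramified.
Legendre symbol by Euler's criterion: (311/9421) ≡ 311^4710 ≡ 1 (mod 9421), i.e. (311/9421) = 1.
Legendre symbol 1 ⇒ 9421 is split.

split — (9421) = 𝔭₁𝔭₂ with 𝔭₁ ≠ 𝔭₂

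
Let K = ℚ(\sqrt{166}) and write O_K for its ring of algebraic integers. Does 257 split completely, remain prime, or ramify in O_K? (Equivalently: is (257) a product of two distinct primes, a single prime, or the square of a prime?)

Since 166 ≢ 1 mod 4, the ring of integers is ℤ[√166] with discriminant 4·166 = 664.
disc(K) = 664 is not divisible by 257; 257 is unramified.
Euler's criterion: 166^128 mod 257 = 256. Thus (166|257) = -1.
d is a non-residue mod p, hence 257 remains inert in O_K.

remains prime (inert)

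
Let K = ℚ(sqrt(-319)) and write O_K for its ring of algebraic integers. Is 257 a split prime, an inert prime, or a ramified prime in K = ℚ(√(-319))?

-319 mod 4 = 1, hence disc K = -319 and O_K = ℤ[(1+√-319)/2].
257 ∤ -319, so 257 is unramified.
Legendre symbol by Euler's criterion: (-319/257) ≡ (-319)^128 ≡ 1 (mod 257), i.e. (-319/257) = 1.
d is a quadratic residue mod p, hence 257 splits in O_K.

257 splits in O_K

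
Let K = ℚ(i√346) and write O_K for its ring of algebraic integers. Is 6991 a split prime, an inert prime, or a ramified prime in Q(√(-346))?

6991 splits in O_K

Since -346 ≢ 1 mod 4, the ring of integers is ℤ[√-346] with discriminant 4·(-346) = -1384.
Since gcd(6991, -1384) = 1 the prime 6991 does not ramify.
(-346/6991) = 6645^3495 mod 6991 = 1, giving Legendre symbol 1.
d is a quadratic residue mod p, hence 6991 splits in O_K.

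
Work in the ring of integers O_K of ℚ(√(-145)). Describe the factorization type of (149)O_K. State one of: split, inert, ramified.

p splits

Since -145 ≢ 1 mod 4, the ring of integers is ℤ[√-145] with discriminant 4·(-145) = -580.
disc(K) = -580 is not divisible by 149; 149 is unramified.
(-145/149) = 4^74 mod 149 = 1, giving Legendre symbol 1.
d is a quadratic residue mod p, hence 149 splits in O_K.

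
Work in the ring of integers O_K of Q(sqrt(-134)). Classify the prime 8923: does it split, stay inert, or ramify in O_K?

p splits

d = -134 ≡ 2 (mod 4), so O_K = ℤ[√-134] and disc(K) = 4d = -536.
Since gcd(8923, -536) = 1 the prime 8923 does not ramify.
Compute (-134/8923) via Euler: 8789^((8923-1)/2) mod 8923 = 1, so (-134/8923) = 1.
d is a quadratic residue mod p, hence 8923 splits in O_K.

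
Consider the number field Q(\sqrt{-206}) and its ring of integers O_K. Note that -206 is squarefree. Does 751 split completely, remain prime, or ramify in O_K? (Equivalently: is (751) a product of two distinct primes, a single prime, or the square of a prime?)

d = -206 ≡ 2 (mod 4), so O_K = ℤ[√-206] and disc(K) = 4d = -824.
disc(K) = -824 is not divisible by 751; 751 is unramified.
Compute (-206/751) via Euler: 545^((751-1)/2) mod 751 = 1, so (-206/751) = 1.
Legendre symbol 1 ⇒ 751 is split.

split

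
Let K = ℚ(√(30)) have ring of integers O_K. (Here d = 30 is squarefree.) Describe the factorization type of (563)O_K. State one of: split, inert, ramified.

30 mod 4 = 2, hence disc K = 4·30 = 120 and O_K = ℤ[√30].
Since gcd(563, 120) = 1 the prime 563 does not ramify.
Compute (30/563) via Euler: 30^((563-1)/2) mod 563 = 1, so (30/563) = 1.
Legendre symbol 1 ⇒ 563 is split.

splits completely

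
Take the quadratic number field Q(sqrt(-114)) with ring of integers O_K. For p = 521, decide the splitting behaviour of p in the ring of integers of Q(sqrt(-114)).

splits completely

-114 mod 4 = 2, hence disc K = 4·(-114) = -456 and O_K = ℤ[√-114].
521 ∤ -456, so 521 is unramified.
Legendre symbol by Euler's criterion: (-114/521) ≡ (-114)^260 ≡ 1 (mod 521), i.e. (-114/521) = 1.
(-114/521) = 1, so 521 splits.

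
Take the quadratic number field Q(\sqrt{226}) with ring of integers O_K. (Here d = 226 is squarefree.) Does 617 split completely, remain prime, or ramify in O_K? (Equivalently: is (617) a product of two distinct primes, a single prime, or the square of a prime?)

d = 226 ≡ 2 (mod 4), so O_K = ℤ[√226] and disc(K) = 4d = 904.
617 ∤ 904, so 617 is unramified.
Legendre symbol by Euler's criterion: (226/617) ≡ 226^308 ≡ 1 (mod 617), i.e. (226/617) = 1.
Legendre symbol 1 ⇒ 617 is split.

splits completely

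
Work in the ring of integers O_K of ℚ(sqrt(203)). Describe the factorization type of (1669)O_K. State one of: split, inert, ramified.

203 mod 4 = 3, hence disc K = 4·203 = 812 and O_K = ℤ[√203].
disc(K) = 812 is not divisible by 1669; 1669 is unramified.
Euler's criterion: 203^834 mod 1669 = 1668. Thus (203|1669) = -1.
Legendre symbol -1 ⇒ 1669 is inert.

1669 remains inert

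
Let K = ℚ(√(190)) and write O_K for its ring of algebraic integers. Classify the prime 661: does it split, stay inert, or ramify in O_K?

p splits

d = 190 ≡ 2 (mod 4), so O_K = ℤ[√190] and disc(K) = 4d = 760.
Since gcd(661, 760) = 1 the prime 661 does not ramify.
Legendre symbol by Euler's criterion: (190/661) ≡ 190^330 ≡ 1 (mod 661), i.e. (190/661) = 1.
(190/661) = 1, so 661 splits.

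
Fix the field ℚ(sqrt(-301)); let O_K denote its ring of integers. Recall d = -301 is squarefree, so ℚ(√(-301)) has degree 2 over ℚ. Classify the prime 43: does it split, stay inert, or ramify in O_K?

-301 mod 4 = 3, hence disc K = 4·(-301) = -1204 and O_K = ℤ[√-301].
Ramification test: 43 | -1204. The prime 43 ramifies in K.

ramified — (43) = 𝔭²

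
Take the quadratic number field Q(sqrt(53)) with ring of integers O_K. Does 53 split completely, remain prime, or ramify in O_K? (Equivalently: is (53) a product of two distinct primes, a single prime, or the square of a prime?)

d = 53 ≡ 1 (mod 4), so O_K = ℤ[(1+√53)/2] and disc(K) = d = 53.
disc(K) = 53 = 53·1, so p = 53 is ramified.

ramifies in O_K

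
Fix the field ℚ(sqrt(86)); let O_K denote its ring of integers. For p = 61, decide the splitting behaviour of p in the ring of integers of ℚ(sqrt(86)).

86 mod 4 = 2, hence disc K = 4·86 = 344 and O_K = ℤ[√86].
61 ∤ 344, so 61 is unramified.
(86/61) = 25^30 mod 61 = 1, giving Legendre symbol 1.
(86/61) = 1, so 61 splits.

61 splits in O_K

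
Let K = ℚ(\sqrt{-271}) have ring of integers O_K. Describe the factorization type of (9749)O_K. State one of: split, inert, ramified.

-271 mod 4 = 1, hence disc K = -271 and O_K = ℤ[(1+√-271)/2].
Since gcd(9749, -271) = 1 the prime 9749 does not ramify.
Euler's criterion: (-271)^4874 mod 9749 = 9748. Thus (-271|9749) = -1.
Legendre symbol -1 ⇒ 9749 is inert.

inert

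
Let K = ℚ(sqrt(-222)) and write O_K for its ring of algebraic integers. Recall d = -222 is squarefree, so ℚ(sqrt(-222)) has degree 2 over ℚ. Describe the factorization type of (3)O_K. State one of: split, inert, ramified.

ramified

Since -222 ≢ 1 mod 4, the ring of integers is ℤ[√-222] with discriminant 4·(-222) = -888.
3 divides disc(K) = -888, so 3 ramifies.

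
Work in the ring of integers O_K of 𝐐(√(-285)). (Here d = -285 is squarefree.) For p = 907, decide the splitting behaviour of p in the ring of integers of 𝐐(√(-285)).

-285 mod 4 = 3, hence disc K = 4·(-285) = -1140 and O_K = ℤ[√-285].
Since gcd(907, -1140) = 1 the prime 907 does not ramify.
Legendre symbol by Euler's criterion: (-285/907) ≡ (-285)^453 ≡ 906 (mod 907), i.e. (-285/907) = -1.
(-285/907) = -1, so 907 is inert.

inert — (907) stays prime in O_K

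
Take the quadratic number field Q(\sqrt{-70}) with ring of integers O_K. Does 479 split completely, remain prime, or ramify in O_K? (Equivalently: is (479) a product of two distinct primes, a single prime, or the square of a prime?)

d = -70 ≡ 2 (mod 4), so O_K = ℤ[√-70] and disc(K) = 4d = -280.
Since gcd(479, -280) = 1 the prime 479 does not ramify.
Compute (-70/479) via Euler: 409^((479-1)/2) mod 479 = 478, so (-70/479) = -1.
Legendre symbol -1 ⇒ 479 is inert.

p is inert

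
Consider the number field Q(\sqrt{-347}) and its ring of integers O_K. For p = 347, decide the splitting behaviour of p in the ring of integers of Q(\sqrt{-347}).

-347 mod 4 = 1, hence disc K = -347 and O_K = ℤ[(1+√-347)/2].
Ramification test: 347 | -347. The prime 347 ramifies in K.

ramified — (347) = 𝔭²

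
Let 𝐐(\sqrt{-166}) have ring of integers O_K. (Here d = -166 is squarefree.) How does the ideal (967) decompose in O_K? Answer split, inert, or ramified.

remains prime (inert)

d = -166 ≡ 2 (mod 4), so O_K = ℤ[√-166] and disc(K) = 4d = -664.
disc(K) = -664 is not divisible by 967; 967 is unramified.
Euler's criterion: (-166)^483 mod 967 = 966. Thus (-166|967) = -1.
d is a non-residue mod p, hence 967 remains inert in O_K.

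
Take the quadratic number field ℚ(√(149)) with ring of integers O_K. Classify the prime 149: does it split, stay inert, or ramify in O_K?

ramified

Since 149 ≡ 1 mod 4, the ring of integers is ℤ[(1+√149)/2] with discriminant 149.
Ramification test: 149 | 149. The prime 149 ramifies in K.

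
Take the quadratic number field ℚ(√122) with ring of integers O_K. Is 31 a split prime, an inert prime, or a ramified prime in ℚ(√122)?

inert

122 mod 4 = 2, hence disc K = 4·122 = 488 and O_K = ℤ[√122].
Since gcd(31, 488) = 1 the prime 31 does not ramify.
Euler's criterion: 122^15 mod 31 = 30. Thus (122|31) = -1.
(122/31) = -1, so 31 is inert.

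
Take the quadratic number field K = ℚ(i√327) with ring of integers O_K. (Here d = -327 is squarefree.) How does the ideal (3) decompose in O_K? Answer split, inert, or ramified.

d = -327 ≡ 1 (mod 4), so O_K = ℤ[(1+√-327)/2] and disc(K) = d = -327.
disc(K) = -327 = 3·(-109), so p = 3 is ramified.

3 is ramified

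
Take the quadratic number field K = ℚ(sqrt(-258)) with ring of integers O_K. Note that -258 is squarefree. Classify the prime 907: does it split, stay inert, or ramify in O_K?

split

-258 mod 4 = 2, hence disc K = 4·(-258) = -1032 and O_K = ℤ[√-258].
Since gcd(907, -1032) = 1 the prime 907 does not ramify.
Legendre symbol by Euler's criterion: (-258/907) ≡ (-258)^453 ≡ 1 (mod 907), i.e. (-258/907) = 1.
Legendre symbol 1 ⇒ 907 is split.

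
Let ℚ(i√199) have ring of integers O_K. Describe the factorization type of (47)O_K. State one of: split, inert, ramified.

splits completely

-199 mod 4 = 1, hence disc K = -199 and O_K = ℤ[(1+√-199)/2].
Since gcd(47, -199) = 1 the prime 47 does not ramify.
Euler's criterion: (-199)^23 mod 47 = 1. Thus (-199|47) = 1.
Legendre symbol 1 ⇒ 47 is split.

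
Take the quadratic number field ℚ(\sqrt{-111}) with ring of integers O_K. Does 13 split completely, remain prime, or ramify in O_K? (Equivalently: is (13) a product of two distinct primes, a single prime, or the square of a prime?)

-111 mod 4 = 1, hence disc K = -111 and O_K = ℤ[(1+√-111)/2].
Since gcd(13, -111) = 1 the prime 13 does not ramify.
Legendre symbol by Euler's criterion: (-111/13) ≡ (-111)^6 ≡ 12 (mod 13), i.e. (-111/13) = -1.
(-111/13) = -1, so 13 is inert.

inert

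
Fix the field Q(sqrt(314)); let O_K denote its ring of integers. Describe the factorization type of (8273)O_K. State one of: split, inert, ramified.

314 mod 4 = 2, hence disc K = 4·314 = 1256 and O_K = ℤ[√314].
disc(K) = 1256 is not divisible by 8273; 8273 is unramified.
Legendre symbol by Euler's criterion: (314/8273) ≡ 314^4136 ≡ 1 (mod 8273), i.e. (314/8273) = 1.
d is a quadratic residue mod p, hence 8273 splits in O_K.

split — (8273) = 𝔭₁𝔭₂ with 𝔭₁ ≠ 𝔭₂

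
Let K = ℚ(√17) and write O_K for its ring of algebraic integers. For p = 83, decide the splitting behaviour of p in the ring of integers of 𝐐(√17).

d = 17 ≡ 1 (mod 4), so O_K = ℤ[(1+√17)/2] and disc(K) = d = 17.
Since gcd(83, 17) = 1 the prime 83 does not ramify.
(17/83) = 17^41 mod 83 = 1, giving Legendre symbol 1.
(17/83) = 1, so 83 splits.

split — (83) = 𝔭₁𝔭₂ with 𝔭₁ ≠ 𝔭₂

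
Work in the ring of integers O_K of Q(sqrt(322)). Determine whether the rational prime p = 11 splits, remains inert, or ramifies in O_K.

Since 322 ≢ 1 mod 4, the ring of integers is ℤ[√322] with discriminant 4·322 = 1288.
Since gcd(11, 1288) = 1 the prime 11 does not ramify.
Compute (322/11) via Euler: 3^((11-1)/2) mod 11 = 1, so (322/11) = 1.
Legendre symbol 1 ⇒ 11 is split.

11 splits in O_K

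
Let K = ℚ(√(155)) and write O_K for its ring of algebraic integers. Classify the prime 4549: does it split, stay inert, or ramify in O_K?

155 mod 4 = 3, hence disc K = 4·155 = 620 and O_K = ℤ[√155].
disc(K) = 620 is not divisible by 4549; 4549 is unramified.
Legendre symbol by Euler's criterion: (155/4549) ≡ 155^2274 ≡ 4548 (mod 4549), i.e. (155/4549) = -1.
Legendre symbol -1 ⇒ 4549 is inert.

p is inert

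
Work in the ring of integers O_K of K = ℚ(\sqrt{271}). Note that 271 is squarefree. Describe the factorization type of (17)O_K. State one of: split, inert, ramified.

Since 271 ≢ 1 mod 4, the ring of integers is ℤ[√271] with discriminant 4·271 = 1084.
disc(K) = 1084 is not divisible by 17; 17 is unramified.
Euler's criterion: 271^8 mod 17 = 1. Thus (271|17) = 1.
(271/17) = 1, so 17 splits.

17 splits in O_K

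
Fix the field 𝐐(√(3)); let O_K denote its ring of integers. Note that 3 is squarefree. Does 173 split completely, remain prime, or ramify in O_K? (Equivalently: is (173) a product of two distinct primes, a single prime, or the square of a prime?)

3 mod 4 = 3, hence disc K = 4·3 = 12 and O_K = ℤ[√3].
Since gcd(173, 12) = 1 the prime 173 does not ramify.
Euler's criterion: 3^86 mod 173 = 172. Thus (3|173) = -1.
(3/173) = -1, so 173 is inert.

remains prime (inert)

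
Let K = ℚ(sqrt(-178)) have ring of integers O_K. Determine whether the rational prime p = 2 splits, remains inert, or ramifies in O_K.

ramifies in O_K

-178 mod 4 = 2, hence disc K = 4·(-178) = -712 and O_K = ℤ[√-178].
2 divides disc(K) = -712, so 2 ramifies.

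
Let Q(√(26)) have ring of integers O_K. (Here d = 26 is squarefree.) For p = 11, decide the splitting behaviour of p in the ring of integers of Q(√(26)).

d = 26 ≡ 2 (mod 4), so O_K = ℤ[√26] and disc(K) = 4d = 104.
Since gcd(11, 104) = 1 the prime 11 does not ramify.
(26/11) = 4^5 mod 11 = 1, giving Legendre symbol 1.
Legendre symbol 1 ⇒ 11 is split.

splits completely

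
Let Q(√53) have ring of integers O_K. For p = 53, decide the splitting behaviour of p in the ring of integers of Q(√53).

53 is ramified

53 mod 4 = 1, hence disc K = 53 and O_K = ℤ[(1+√53)/2].
disc(K) = 53 = 53·1, so p = 53 is ramified.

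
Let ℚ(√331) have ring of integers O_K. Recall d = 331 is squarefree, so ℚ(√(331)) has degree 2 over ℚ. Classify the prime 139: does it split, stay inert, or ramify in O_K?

d = 331 ≡ 3 (mod 4), so O_K = ℤ[√331] and disc(K) = 4d = 1324.
Since gcd(139, 1324) = 1 the prime 139 does not ramify.
Euler's criterion: 331^69 mod 139 = 138. Thus (331|139) = -1.
d is a non-residue mod p, hence 139 remains inert in O_K.

139 remains inert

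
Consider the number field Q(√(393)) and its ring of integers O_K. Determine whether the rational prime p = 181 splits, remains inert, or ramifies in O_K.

remains prime (inert)

d = 393 ≡ 1 (mod 4), so O_K = ℤ[(1+√393)/2] and disc(K) = d = 393.
181 ∤ 393, so 181 is unramified.
Legendre symbol by Euler's criterion: (393/181) ≡ 393^90 ≡ 180 (mod 181), i.e. (393/181) = -1.
d is a non-residue mod p, hence 181 remains inert in O_K.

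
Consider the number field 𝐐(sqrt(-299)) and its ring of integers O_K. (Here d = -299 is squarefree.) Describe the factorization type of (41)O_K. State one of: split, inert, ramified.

-299 mod 4 = 1, hence disc K = -299 and O_K = ℤ[(1+√-299)/2].
41 ∤ -299, so 41 is unramified.
Euler's criterion: (-299)^20 mod 41 = 40. Thus (-299|41) = -1.
(-299/41) = -1, so 41 is inert.

remains prime (inert)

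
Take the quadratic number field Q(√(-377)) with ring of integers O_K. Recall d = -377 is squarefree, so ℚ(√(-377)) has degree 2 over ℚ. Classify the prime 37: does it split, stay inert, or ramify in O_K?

d = -377 ≡ 3 (mod 4), so O_K = ℤ[√-377] and disc(K) = 4d = -1508.
37 ∤ -1508, so 37 is unramified.
(-377/37) = 30^18 mod 37 = 1, giving Legendre symbol 1.
d is a quadratic residue mod p, hence 37 splits in O_K.

split — (37) = 𝔭₁𝔭₂ with 𝔭₁ ≠ 𝔭₂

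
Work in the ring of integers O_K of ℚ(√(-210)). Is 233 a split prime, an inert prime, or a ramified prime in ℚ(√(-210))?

d = -210 ≡ 2 (mod 4), so O_K = ℤ[√-210] and disc(K) = 4d = -840.
Since gcd(233, -840) = 1 the prime 233 does not ramify.
(-210/233) = 23^116 mod 233 = 1, giving Legendre symbol 1.
d is a quadratic residue mod p, hence 233 splits in O_K.

split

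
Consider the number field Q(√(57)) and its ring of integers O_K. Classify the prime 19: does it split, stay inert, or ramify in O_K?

19 is ramified

d = 57 ≡ 1 (mod 4), so O_K = ℤ[(1+√57)/2] and disc(K) = d = 57.
disc(K) = 57 = 19·3, so p = 19 is ramified.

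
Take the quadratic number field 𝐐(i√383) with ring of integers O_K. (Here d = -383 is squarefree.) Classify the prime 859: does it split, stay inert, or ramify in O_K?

split — (859) = 𝔭₁𝔭₂ with 𝔭₁ ≠ 𝔭₂

Since -383 ≡ 1 mod 4, the ring of integers is ℤ[(1+√-383)/2] with discriminant -383.
859 ∤ -383, so 859 is unramified.
Compute (-383/859) via Euler: 476^((859-1)/2) mod 859 = 1, so (-383/859) = 1.
Legendre symbol 1 ⇒ 859 is split.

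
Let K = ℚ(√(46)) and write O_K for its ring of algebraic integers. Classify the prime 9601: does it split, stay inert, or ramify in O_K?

9601 remains inert

Since 46 ≢ 1 mod 4, the ring of integers is ℤ[√46] with discriminant 4·46 = 184.
disc(K) = 184 is not divisible by 9601; 9601 is unramified.
(46/9601) = 46^4800 mod 9601 = 9600, giving Legendre symbol -1.
d is a non-residue mod p, hence 9601 remains inert in O_K.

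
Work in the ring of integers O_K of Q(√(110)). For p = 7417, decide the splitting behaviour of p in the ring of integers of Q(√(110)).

110 mod 4 = 2, hence disc K = 4·110 = 440 and O_K = ℤ[√110].
7417 ∤ 440, so 7417 is unramified.
Legendre symbol by Euler's criterion: (110/7417) ≡ 110^3708 ≡ 7416 (mod 7417), i.e. (110/7417) = -1.
d is a non-residue mod p, hence 7417 remains inert in O_K.

p is inert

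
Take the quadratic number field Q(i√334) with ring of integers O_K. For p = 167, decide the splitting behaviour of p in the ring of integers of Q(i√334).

-334 mod 4 = 2, hence disc K = 4·(-334) = -1336 and O_K = ℤ[√-334].
Ramification test: 167 | -1336. The prime 167 ramifies in K.

p ramifies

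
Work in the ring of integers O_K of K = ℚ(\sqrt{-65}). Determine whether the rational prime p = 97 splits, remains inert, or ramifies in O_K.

d = -65 ≡ 3 (mod 4), so O_K = ℤ[√-65] and disc(K) = 4d = -260.
97 ∤ -260, so 97 is unramified.
(-65/97) = 32^48 mod 97 = 1, giving Legendre symbol 1.
(-65/97) = 1, so 97 splits.

splits completely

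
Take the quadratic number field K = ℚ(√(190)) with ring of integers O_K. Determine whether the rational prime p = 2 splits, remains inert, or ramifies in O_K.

ramified

190 mod 4 = 2, hence disc K = 4·190 = 760 and O_K = ℤ[√190].
disc(K) = 760 = 2·380, so p = 2 is ramified.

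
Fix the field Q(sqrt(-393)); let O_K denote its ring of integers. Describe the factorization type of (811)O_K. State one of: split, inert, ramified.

d = -393 ≡ 3 (mod 4), so O_K = ℤ[√-393] and disc(K) = 4d = -1572.
811 ∤ -1572, so 811 is unramified.
Legendre symbol by Euler's criterion: (-393/811) ≡ (-393)^405 ≡ 810 (mod 811), i.e. (-393/811) = -1.
(-393/811) = -1, so 811 is inert.

remains prime (inert)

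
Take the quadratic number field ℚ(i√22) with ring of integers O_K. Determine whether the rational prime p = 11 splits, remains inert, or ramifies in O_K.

-22 mod 4 = 2, hence disc K = 4·(-22) = -88 and O_K = ℤ[√-22].
disc(K) = -88 = 11·(-8), so p = 11 is ramified.

p ramifies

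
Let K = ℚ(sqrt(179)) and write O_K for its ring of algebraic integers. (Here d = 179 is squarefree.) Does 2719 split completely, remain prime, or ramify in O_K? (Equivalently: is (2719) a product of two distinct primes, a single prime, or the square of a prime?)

d = 179 ≡ 3 (mod 4), so O_K = ℤ[√179] and disc(K) = 4d = 716.
Since gcd(2719, 716) = 1 the prime 2719 does not ramify.
Euler's criterion: 179^1359 mod 2719 = 1. Thus (179|2719) = 1.
Legendre symbol 1 ⇒ 2719 is split.

splits completely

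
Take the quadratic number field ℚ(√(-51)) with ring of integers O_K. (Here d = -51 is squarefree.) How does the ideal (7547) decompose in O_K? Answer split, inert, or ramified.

-51 mod 4 = 1, hence disc K = -51 and O_K = ℤ[(1+√-51)/2].
7547 ∤ -51, so 7547 is unramified.
Legendre symbol by Euler's criterion: (-51/7547) ≡ (-51)^3773 ≡ 7546 (mod 7547), i.e. (-51/7547) = -1.
(-51/7547) = -1, so 7547 is inert.

p is inert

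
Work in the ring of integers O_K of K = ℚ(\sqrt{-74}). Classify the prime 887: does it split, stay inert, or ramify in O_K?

Since -74 ≢ 1 mod 4, the ring of integers is ℤ[√-74] with discriminant 4·(-74) = -296.
disc(K) = -296 is not divisible by 887; 887 is unramified.
Compute (-74/887) via Euler: 813^((887-1)/2) mod 887 = 886, so (-74/887) = -1.
d is a non-residue mod p, hence 887 remains inert in O_K.

inert — (887) stays prime in O_K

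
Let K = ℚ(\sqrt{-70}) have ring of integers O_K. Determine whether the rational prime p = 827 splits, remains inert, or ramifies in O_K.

827 splits in O_K

Since -70 ≢ 1 mod 4, the ring of integers is ℤ[√-70] with discriminant 4·(-70) = -280.
Since gcd(827, -280) = 1 the prime 827 does not ramify.
Euler's criterion: (-70)^413 mod 827 = 1. Thus (-70|827) = 1.
Legendre symbol 1 ⇒ 827 is split.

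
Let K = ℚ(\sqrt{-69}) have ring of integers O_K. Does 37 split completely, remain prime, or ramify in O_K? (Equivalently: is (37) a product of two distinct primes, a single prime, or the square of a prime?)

37 remains inert

d = -69 ≡ 3 (mod 4), so O_K = ℤ[√-69] and disc(K) = 4d = -276.
Since gcd(37, -276) = 1 the prime 37 does not ramify.
(-69/37) = 5^18 mod 37 = 36, giving Legendre symbol -1.
Legendre symbol -1 ⇒ 37 is inert.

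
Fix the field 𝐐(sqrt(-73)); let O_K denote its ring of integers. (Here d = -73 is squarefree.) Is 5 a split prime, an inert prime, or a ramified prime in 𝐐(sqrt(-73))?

Since -73 ≢ 1 mod 4, the ring of integers is ℤ[√-73] with discriminant 4·(-73) = -292.
Since gcd(5, -292) = 1 the prime 5 does not ramify.
(-73/5) = 2^2 mod 5 = 4, giving Legendre symbol -1.
(-73/5) = -1, so 5 is inert.

inert — (5) stays prime in O_K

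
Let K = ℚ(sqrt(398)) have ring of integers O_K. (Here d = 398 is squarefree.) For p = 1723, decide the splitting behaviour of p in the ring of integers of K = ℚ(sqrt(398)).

p splits

Since 398 ≢ 1 mod 4, the ring of integers is ℤ[√398] with discriminant 4·398 = 1592.
1723 ∤ 1592, so 1723 is unramified.
Legendre symbol by Euler's criterion: (398/1723) ≡ 398^861 ≡ 1 (mod 1723), i.e. (398/1723) = 1.
d is a quadratic residue mod p, hence 1723 splits in O_K.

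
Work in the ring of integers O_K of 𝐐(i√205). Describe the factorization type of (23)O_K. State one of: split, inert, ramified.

p splits

Since -205 ≢ 1 mod 4, the ring of integers is ℤ[√-205] with discriminant 4·(-205) = -820.
Since gcd(23, -820) = 1 the prime 23 does not ramify.
(-205/23) = 2^11 mod 23 = 1, giving Legendre symbol 1.
(-205/23) = 1, so 23 splits.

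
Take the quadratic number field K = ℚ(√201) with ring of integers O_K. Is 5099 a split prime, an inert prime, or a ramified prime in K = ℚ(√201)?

201 mod 4 = 1, hence disc K = 201 and O_K = ℤ[(1+√201)/2].
5099 ∤ 201, so 5099 is unramified.
Legendre symbol by Euler's criterion: (201/5099) ≡ 201^2549 ≡ 1 (mod 5099), i.e. (201/5099) = 1.
Legendre symbol 1 ⇒ 5099 is split.

p splits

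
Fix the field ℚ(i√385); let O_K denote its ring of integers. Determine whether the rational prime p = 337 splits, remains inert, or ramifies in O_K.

split

d = -385 ≡ 3 (mod 4), so O_K = ℤ[√-385] and disc(K) = 4d = -1540.
337 ∤ -1540, so 337 is unramified.
Compute (-385/337) via Euler: 289^((337-1)/2) mod 337 = 1, so (-385/337) = 1.
(-385/337) = 1, so 337 splits.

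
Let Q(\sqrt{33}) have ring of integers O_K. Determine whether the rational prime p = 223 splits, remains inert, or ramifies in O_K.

p splits

d = 33 ≡ 1 (mod 4), so O_K = ℤ[(1+√33)/2] and disc(K) = d = 33.
Since gcd(223, 33) = 1 the prime 223 does not ramify.
Euler's criterion: 33^111 mod 223 = 1. Thus (33|223) = 1.
Legendre symbol 1 ⇒ 223 is split.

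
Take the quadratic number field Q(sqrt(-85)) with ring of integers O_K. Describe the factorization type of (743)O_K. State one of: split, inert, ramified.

inert — (743) stays prime in O_K

-85 mod 4 = 3, hence disc K = 4·(-85) = -340 and O_K = ℤ[√-85].
disc(K) = -340 is not divisible by 743; 743 is unramified.
Euler's criterion: (-85)^371 mod 743 = 742. Thus (-85|743) = -1.
d is a non-residue mod p, hence 743 remains inert in O_K.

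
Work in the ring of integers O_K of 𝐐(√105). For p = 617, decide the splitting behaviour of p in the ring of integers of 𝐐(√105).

split

105 mod 4 = 1, hence disc K = 105 and O_K = ℤ[(1+√105)/2].
disc(K) = 105 is not divisible by 617; 617 is unramified.
Euler's criterion: 105^308 mod 617 = 1. Thus (105|617) = 1.
(105/617) = 1, so 617 splits.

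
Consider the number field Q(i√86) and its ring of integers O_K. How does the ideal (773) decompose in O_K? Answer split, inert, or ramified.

773 splits in O_K

d = -86 ≡ 2 (mod 4), so O_K = ℤ[√-86] and disc(K) = 4d = -344.
Since gcd(773, -344) = 1 the prime 773 does not ramify.
Legendre symbol by Euler's criterion: (-86/773) ≡ (-86)^386 ≡ 1 (mod 773), i.e. (-86/773) = 1.
(-86/773) = 1, so 773 splits.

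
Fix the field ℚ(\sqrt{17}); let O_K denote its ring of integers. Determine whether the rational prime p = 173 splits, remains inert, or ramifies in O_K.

remains prime (inert)

Since 17 ≡ 1 mod 4, the ring of integers is ℤ[(1+√17)/2] with discriminant 17.
disc(K) = 17 is not divisible by 173; 173 is unramified.
Legendre symbol by Euler's criterion: (17/173) ≡ 17^86 ≡ 172 (mod 173), i.e. (17/173) = -1.
(17/173) = -1, so 173 is inert.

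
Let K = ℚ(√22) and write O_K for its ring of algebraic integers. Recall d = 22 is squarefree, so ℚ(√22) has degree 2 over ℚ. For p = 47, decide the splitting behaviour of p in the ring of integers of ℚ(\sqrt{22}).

d = 22 ≡ 2 (mod 4), so O_K = ℤ[√22] and disc(K) = 4d = 88.
disc(K) = 88 is not divisible by 47; 47 is unramified.
Legendre symbol by Euler's criterion: (22/47) ≡ 22^23 ≡ 46 (mod 47), i.e. (22/47) = -1.
(22/47) = -1, so 47 is inert.

inert — (47) stays prime in O_K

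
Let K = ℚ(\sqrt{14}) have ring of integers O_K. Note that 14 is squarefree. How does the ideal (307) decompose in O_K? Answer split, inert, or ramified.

remains prime (inert)

14 mod 4 = 2, hence disc K = 4·14 = 56 and O_K = ℤ[√14].
Since gcd(307, 56) = 1 the prime 307 does not ramify.
Euler's criterion: 14^153 mod 307 = 306. Thus (14|307) = -1.
d is a non-residue mod p, hence 307 remains inert in O_K.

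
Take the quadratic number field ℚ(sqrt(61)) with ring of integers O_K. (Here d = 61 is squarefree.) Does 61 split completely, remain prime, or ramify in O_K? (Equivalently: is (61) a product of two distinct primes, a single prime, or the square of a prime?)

61 mod 4 = 1, hence disc K = 61 and O_K = ℤ[(1+√61)/2].
Ramification test: 61 | 61. The prime 61 ramifies in K.

ramified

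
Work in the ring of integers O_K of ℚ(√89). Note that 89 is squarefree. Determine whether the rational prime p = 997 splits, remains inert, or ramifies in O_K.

89 mod 4 = 1, hence disc K = 89 and O_K = ℤ[(1+√89)/2].
997 ∤ 89, so 997 is unramified.
(89/997) = 89^498 mod 997 = 1, giving Legendre symbol 1.
Legendre symbol 1 ⇒ 997 is split.

split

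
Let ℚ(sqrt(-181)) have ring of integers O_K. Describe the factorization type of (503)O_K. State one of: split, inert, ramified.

-181 mod 4 = 3, hence disc K = 4·(-181) = -724 and O_K = ℤ[√-181].
disc(K) = -724 is not divisible by 503; 503 is unramified.
Euler's criterion: (-181)^251 mod 503 = 1. Thus (-181|503) = 1.
(-181/503) = 1, so 503 splits.

splits completely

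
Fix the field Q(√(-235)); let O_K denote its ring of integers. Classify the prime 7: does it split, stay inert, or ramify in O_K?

Since -235 ≡ 1 mod 4, the ring of integers is ℤ[(1+√-235)/2] with discriminant -235.
7 ∤ -235, so 7 is unramified.
(-235/7) = 3^3 mod 7 = 6, giving Legendre symbol -1.
Legendre symbol -1 ⇒ 7 is inert.

p is inert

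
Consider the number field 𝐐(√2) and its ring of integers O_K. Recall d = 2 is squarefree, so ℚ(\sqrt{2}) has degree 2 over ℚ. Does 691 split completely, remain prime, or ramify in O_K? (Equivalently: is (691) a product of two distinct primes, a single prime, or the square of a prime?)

Since 2 ≢ 1 mod 4, the ring of integers is ℤ[√2] with discriminant 4·2 = 8.
691 ∤ 8, so 691 is unramified.
Compute (2/691) via Euler: 2^((691-1)/2) mod 691 = 690, so (2/691) = -1.
(2/691) = -1, so 691 is inert.

remains prime (inert)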